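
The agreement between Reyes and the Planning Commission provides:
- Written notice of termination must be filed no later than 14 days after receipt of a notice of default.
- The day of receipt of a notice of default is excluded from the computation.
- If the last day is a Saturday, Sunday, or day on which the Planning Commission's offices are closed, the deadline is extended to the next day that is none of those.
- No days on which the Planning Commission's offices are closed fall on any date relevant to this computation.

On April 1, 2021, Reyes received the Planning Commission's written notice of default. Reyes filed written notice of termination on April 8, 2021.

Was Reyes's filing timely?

14 days after April 1, 2021 is April 15, 2021.
April 15, 2021 is a Thursday and not a day on which the Planning Commission's offices are closed, so no extension applies.
The deadline is April 15, 2021; the filing on April 8, 2021 is on or before that date.

Yes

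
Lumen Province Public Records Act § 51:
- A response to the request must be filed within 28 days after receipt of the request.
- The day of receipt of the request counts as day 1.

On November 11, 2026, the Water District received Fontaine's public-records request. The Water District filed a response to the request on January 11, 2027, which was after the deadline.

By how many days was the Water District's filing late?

Counting November 11, 2026 as day 1, day 28 is December 8, 2026.
The deadline is December 8, 2026; from December 8, 2026 to January 11, 2027 is 34 days.

34 days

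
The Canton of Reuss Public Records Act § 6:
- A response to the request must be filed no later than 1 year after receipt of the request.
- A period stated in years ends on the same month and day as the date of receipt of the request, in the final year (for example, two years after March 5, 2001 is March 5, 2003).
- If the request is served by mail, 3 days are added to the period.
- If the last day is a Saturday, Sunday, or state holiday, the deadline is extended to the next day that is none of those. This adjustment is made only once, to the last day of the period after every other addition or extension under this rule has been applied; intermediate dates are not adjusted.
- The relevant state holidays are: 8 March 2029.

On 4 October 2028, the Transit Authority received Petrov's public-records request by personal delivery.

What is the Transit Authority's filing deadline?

1 year after 4 October 2028 is October 4, 2029.
Service was not by mail, so no mail extension applies.
October 4, 2029 is a Thursday and not a state holiday, so no extension applies.

October 4, 2029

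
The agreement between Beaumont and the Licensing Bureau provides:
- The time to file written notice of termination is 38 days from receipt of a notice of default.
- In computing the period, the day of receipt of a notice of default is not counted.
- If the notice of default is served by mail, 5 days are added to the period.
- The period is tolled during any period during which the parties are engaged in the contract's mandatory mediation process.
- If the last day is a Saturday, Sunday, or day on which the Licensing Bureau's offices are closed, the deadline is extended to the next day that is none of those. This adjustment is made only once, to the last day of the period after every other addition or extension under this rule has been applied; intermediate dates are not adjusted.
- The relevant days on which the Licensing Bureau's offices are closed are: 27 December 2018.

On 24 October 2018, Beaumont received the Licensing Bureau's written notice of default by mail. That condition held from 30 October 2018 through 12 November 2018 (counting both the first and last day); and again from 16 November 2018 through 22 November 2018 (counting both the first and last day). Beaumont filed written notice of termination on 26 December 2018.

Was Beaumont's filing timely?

Yes

38 days after 24 October 2018 is December 1, 2018.
Service was by mail, adding 5 days: December 1, 2018 + 5 days = December 6, 2018.
From October 30, 2018 through November 12, 2018 inclusive is 14 days; tolling adds 14 days: December 6, 2018 + 14 days = December 20, 2018.
From November 16, 2018 through November 22, 2018 inclusive is 7 days; tolling adds 7 days: December 20, 2018 + 7 days = December 27, 2018.
December 27, 2018 is a listed holiday. The next qualifying day is December 28, 2018.
The deadline is December 28, 2018; the filing on December 26, 2018 is on or before that date.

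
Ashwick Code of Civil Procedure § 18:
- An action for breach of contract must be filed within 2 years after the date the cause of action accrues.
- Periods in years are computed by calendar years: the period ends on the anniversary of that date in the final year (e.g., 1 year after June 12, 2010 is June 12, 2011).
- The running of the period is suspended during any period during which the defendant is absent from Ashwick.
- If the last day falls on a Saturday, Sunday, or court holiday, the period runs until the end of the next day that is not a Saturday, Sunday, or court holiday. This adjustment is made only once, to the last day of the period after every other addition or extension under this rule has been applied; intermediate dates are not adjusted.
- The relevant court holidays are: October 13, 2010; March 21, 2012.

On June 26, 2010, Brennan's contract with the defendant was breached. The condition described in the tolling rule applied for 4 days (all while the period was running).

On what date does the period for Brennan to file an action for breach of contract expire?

July 2, 2012

2 years after June 26, 2010 is June 26, 2012.
Tolling adds 4 days: June 26, 2012 + 4 days = June 30, 2012.
June 30, 2012 is Saturday; July 1, 2012 is Sunday. The next qualifying day is July 2, 2012.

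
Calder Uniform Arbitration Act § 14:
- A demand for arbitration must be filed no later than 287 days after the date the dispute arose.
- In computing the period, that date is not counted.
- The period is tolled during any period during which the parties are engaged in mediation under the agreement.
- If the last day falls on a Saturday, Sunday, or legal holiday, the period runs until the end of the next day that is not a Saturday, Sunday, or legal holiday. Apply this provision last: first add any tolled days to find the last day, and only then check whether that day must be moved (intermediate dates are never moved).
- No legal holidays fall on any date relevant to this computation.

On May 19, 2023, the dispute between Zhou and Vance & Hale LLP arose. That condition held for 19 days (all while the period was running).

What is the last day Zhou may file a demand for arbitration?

287 days after May 19, 2023 is March 1, 2024.
Tolling adds 19 days: March 1, 2024 + 19 days = March 20, 2024.
March 20, 2024 is a Wednesday and not a legal holiday, so no extension applies.

March 20, 2024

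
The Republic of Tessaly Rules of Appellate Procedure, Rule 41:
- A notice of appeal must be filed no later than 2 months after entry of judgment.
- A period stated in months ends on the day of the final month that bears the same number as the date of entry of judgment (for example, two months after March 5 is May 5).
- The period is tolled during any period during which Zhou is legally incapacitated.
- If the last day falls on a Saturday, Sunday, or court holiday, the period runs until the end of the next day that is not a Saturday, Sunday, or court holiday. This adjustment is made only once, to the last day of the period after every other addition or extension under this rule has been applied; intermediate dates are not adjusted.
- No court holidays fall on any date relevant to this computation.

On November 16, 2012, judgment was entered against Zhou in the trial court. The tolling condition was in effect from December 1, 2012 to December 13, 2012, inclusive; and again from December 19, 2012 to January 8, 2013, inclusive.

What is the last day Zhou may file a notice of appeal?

2 months after November 16, 2012 is January 16, 2013.
From December 1, 2012 through December 13, 2012 inclusive is 13 days; tolling adds 13 days: January 16, 2013 + 13 days = January 29, 2013.
From December 19, 2012 through January 8, 2013 inclusive is 21 days; tolling adds 21 days: January 29, 2013 + 21 days = February 19, 2013.
February 19, 2013 is a Tuesday and not a court holiday, so no extension applies.

February 19, 2013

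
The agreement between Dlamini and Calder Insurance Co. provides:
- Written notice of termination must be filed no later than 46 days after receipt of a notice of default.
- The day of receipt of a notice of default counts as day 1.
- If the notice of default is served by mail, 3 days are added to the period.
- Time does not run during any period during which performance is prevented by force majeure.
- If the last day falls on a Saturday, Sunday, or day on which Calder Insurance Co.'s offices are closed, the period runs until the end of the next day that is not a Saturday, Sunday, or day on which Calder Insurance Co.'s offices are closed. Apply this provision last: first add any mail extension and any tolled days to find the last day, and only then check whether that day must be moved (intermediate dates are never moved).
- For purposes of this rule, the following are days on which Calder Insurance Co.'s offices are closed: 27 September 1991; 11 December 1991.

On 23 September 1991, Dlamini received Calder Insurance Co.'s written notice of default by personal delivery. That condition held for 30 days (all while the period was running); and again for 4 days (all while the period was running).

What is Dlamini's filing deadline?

December 12, 1991

Counting 23 September 1991 as day 1, day 46 is November 7, 1991.
Service was not by mail, so no mail extension applies.
Tolling adds 30 days: November 7, 1991 + 30 days = December 7, 1991.
Tolling adds 4 days: December 7, 1991 + 4 days = December 11, 1991.
December 11, 1991 is a listed holiday. The next qualifying day is December 12, 1991.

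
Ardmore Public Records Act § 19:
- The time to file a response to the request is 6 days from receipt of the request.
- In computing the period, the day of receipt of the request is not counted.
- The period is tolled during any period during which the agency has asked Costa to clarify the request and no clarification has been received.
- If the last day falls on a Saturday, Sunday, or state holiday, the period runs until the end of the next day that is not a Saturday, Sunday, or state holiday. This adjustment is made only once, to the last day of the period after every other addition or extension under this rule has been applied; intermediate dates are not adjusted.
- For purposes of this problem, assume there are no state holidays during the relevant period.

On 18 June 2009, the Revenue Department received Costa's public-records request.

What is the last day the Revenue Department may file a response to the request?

June 24, 2009

6 days after 18 June 2009 is June 24, 2009.
June 24, 2009 is a Wednesday and not a state holiday, so no extension applies.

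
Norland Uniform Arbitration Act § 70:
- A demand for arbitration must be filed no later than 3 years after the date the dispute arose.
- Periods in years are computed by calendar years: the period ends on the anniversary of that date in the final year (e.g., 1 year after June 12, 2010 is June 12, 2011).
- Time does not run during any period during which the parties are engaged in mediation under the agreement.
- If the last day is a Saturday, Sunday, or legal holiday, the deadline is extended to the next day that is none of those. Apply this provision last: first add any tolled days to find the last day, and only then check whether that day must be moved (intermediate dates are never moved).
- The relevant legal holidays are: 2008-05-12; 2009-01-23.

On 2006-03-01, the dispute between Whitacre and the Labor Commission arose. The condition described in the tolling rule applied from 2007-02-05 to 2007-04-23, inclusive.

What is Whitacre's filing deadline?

May 18, 2009

3 years after 2006-03-01 is March 1, 2009.
From February 5, 2007 through April 23, 2007 inclusive is 78 days; tolling adds 78 days: March 1, 2009 + 78 days = May 18, 2009.
May 18, 2009 is a Monday and not a legal holiday, so no extension applies.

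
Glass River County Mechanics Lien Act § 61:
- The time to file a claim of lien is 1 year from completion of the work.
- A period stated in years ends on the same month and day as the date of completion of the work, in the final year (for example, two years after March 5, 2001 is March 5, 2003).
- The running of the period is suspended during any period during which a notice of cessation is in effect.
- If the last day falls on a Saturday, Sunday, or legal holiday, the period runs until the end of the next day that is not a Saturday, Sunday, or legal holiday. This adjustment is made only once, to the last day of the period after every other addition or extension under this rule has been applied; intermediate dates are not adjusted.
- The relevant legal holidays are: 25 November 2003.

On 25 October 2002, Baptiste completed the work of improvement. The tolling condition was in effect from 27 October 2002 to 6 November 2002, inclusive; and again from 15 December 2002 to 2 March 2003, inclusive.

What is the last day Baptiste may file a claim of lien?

1 year after 25 October 2002 is October 25, 2003.
From October 27, 2002 through November 6, 2002 inclusive is 11 days; tolling adds 11 days: October 25, 2003 + 11 days = November 5, 2003.
From December 15, 2002 through March 2, 2003 inclusive is 78 days; tolling adds 78 days: November 5, 2003 + 78 days = January 22, 2004.
January 22, 2004 is a Thursday and not a legal holiday, so no extension applies.

January 22, 2004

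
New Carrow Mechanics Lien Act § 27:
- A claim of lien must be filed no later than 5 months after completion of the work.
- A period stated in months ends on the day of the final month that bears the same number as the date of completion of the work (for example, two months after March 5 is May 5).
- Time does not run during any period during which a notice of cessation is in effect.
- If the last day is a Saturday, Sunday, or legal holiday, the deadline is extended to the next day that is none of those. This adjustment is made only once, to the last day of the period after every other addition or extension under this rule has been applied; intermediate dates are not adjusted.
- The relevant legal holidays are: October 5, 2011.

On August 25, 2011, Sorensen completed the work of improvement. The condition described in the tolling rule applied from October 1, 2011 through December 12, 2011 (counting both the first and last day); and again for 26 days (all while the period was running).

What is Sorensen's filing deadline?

May 3, 2012

5 months after August 25, 2011 is January 25, 2012.
From October 1, 2011 through December 12, 2011 inclusive is 73 days; tolling adds 73 days: January 25, 2012 + 73 days = April 7, 2012.
Tolling adds 26 days: April 7, 2012 + 26 days = May 3, 2012.
May 3, 2012 is a Thursday and not a legal holiday, so no extension applies.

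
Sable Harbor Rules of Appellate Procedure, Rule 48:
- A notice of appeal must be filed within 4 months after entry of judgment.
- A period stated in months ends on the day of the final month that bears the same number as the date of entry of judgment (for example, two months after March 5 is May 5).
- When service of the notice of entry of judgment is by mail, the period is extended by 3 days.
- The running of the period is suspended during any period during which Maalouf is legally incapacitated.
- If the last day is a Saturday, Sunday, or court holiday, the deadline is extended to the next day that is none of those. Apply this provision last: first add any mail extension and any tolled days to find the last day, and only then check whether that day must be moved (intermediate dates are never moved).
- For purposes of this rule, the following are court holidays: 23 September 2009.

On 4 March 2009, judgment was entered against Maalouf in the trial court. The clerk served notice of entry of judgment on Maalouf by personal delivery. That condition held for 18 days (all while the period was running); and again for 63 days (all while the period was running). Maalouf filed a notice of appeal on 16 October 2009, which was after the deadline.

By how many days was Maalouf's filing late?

22 days

4 months after 4 March 2009 is July 4, 2009.
Service was not by mail, so no mail extension applies.
Tolling adds 18 days: July 4, 2009 + 18 days = July 22, 2009.
Tolling adds 63 days: July 22, 2009 + 63 days = September 23, 2009.
September 23, 2009 is a listed holiday. The next qualifying day is September 24, 2009.
The deadline is September 24, 2009; from September 24, 2009 to October 16, 2009 is 22 days.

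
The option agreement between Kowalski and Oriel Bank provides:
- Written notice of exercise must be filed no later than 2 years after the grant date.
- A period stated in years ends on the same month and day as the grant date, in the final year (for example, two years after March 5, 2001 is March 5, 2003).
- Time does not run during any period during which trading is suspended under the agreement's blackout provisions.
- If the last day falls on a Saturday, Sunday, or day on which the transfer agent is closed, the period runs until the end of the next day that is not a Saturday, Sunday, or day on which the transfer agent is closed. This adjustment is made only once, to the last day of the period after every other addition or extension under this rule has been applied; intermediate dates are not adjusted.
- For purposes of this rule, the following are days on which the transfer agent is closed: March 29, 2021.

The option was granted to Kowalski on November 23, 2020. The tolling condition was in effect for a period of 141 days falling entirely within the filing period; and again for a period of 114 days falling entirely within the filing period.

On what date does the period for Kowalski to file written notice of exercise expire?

2 years after November 23, 2020 is November 23, 2022.
Tolling adds 141 days: November 23, 2022 + 141 days = April 13, 2023.
Tolling adds 114 days: April 13, 2023 + 114 days = August 5, 2023.
August 5, 2023 is Saturday; August 6, 2023 is Sunday. The next qualifying day is August 7, 2023.

August 7, 2023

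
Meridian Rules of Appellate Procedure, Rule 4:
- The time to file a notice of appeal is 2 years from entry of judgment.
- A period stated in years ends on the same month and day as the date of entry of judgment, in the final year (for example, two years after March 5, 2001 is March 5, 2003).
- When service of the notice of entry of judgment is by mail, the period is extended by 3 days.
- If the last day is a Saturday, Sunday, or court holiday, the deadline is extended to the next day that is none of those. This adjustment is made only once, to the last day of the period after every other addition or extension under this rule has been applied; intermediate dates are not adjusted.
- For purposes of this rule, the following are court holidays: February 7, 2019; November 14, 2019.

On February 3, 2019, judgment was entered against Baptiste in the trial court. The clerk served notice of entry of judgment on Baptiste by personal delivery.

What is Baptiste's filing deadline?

February 3, 2021

2 years after February 3, 2019 is February 3, 2021.
Service was not by mail, so no mail extension applies.
February 3, 2021 is a Wednesday and not a court holiday, so no extension applies.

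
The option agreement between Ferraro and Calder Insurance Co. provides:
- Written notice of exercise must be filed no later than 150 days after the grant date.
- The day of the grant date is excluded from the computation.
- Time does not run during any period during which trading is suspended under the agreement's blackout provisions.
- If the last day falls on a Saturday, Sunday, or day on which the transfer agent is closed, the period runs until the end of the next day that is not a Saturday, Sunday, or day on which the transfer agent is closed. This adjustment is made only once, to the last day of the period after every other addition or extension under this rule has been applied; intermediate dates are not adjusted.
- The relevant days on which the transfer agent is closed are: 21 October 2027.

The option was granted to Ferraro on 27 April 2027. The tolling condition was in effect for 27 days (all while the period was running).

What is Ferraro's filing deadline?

150 days after 27 April 2027 is September 24, 2027.
Tolling adds 27 days: September 24, 2027 + 27 days = October 21, 2027.
October 21, 2027 is a listed holiday. The next qualifying day is October 22, 2027.

October 22, 2027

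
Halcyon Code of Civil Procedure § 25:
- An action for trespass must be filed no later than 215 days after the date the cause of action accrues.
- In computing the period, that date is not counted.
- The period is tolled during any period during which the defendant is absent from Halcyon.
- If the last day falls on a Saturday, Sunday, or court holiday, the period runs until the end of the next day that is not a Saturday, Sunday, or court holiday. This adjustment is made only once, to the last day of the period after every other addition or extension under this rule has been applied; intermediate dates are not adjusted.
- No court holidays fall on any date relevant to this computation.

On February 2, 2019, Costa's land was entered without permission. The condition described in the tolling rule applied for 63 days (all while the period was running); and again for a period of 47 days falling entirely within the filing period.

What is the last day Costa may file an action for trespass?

215 days after February 2, 2019 is September 5, 2019.
Tolling adds 63 days: September 5, 2019 + 63 days = November 7, 2019.
Tolling adds 47 days: November 7, 2019 + 47 days = December 24, 2019.
December 24, 2019 is a Tuesday and not a court holiday, so no extension applies.

December 24, 2019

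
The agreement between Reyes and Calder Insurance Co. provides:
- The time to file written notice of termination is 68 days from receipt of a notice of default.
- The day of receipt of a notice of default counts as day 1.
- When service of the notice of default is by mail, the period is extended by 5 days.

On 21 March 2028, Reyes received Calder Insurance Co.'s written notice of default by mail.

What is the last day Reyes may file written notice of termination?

Counting 21 March 2028 as day 1, day 68 is May 27, 2028.
Service was by mail, adding 5 days: May 27, 2028 + 5 days = June 1, 2028.

June 1, 2028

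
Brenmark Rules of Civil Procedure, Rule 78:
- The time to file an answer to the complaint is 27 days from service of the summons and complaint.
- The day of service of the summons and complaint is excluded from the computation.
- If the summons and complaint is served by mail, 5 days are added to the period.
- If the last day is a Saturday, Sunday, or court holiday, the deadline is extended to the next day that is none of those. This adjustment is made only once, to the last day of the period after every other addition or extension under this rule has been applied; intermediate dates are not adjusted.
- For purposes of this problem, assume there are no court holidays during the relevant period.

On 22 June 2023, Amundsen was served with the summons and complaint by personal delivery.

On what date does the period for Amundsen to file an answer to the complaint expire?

July 19, 2023

27 days after 22 June 2023 is July 19, 2023.
Service was not by mail, so no mail extension applies.
July 19, 2023 is a Wednesday and not a court holiday, so no extension applies.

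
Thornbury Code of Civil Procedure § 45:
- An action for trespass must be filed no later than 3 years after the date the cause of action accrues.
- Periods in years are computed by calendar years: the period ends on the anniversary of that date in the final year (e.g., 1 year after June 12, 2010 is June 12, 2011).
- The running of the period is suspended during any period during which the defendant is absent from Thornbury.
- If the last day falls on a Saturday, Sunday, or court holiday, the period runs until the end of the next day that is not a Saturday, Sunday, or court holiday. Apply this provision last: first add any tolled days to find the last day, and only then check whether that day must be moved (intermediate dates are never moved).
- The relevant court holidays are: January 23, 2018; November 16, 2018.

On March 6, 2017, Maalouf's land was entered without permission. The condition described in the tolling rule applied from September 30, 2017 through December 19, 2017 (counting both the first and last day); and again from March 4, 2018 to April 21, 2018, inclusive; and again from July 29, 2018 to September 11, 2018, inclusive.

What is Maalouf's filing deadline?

3 years after March 6, 2017 is March 6, 2020.
From September 30, 2017 through December 19, 2017 inclusive is 81 days; tolling adds 81 days: March 6, 2020 + 81 days = May 26, 2020.
From March 4, 2018 through April 21, 2018 inclusive is 49 days; tolling adds 49 days: May 26, 2020 + 49 days = July 14, 2020.
From July 29, 2018 through September 11, 2018 inclusive is 45 days; tolling adds 45 days: July 14, 2020 + 45 days = August 28, 2020.
August 28, 2020 is a Friday and not a court holiday, so no extension applies.

August 28, 2020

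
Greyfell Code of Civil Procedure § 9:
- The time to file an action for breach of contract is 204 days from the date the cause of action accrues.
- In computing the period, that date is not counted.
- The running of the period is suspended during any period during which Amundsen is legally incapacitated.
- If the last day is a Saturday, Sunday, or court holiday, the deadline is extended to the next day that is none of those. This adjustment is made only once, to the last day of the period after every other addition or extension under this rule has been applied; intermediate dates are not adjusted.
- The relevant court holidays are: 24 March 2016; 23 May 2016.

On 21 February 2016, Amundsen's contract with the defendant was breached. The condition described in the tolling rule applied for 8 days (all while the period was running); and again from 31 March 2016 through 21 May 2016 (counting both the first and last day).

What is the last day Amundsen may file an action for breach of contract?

November 11, 2016

204 days after 21 February 2016 is September 12, 2016.
Tolling adds 8 days: September 12, 2016 + 8 days = September 20, 2016.
From March 31, 2016 through May 21, 2016 inclusive is 52 days; tolling adds 52 days: September 20, 2016 + 52 days = November 11, 2016.
November 11, 2016 is a Friday and not a court holiday, so no extension applies.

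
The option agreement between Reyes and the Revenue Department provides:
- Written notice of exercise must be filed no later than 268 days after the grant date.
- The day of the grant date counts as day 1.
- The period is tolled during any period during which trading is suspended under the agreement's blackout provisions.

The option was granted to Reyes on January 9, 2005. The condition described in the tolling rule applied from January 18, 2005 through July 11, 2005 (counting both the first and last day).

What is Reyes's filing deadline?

March 27, 2006

Counting January 9, 2005 as day 1, day 268 is October 3, 2005.
From January 18, 2005 through July 11, 2005 inclusive is 175 days; tolling adds 175 days: October 3, 2005 + 175 days = March 27, 2006.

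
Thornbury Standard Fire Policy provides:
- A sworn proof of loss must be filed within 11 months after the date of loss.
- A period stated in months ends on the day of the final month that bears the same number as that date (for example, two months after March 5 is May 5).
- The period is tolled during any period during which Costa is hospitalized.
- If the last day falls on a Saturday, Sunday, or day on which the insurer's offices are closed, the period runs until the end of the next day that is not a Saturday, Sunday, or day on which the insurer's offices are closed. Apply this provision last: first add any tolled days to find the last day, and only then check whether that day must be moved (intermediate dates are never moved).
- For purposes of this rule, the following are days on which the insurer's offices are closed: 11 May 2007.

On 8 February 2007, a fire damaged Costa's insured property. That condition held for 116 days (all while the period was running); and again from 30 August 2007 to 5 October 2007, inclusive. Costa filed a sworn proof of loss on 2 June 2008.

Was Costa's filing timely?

Yes

11 months after 8 February 2007 is January 8, 2008.
Tolling adds 116 days: January 8, 2008 + 116 days = May 3, 2008.
From August 30, 2007 through October 5, 2007 inclusive is 37 days; tolling adds 37 days: May 3, 2008 + 37 days = June 9, 2008.
June 9, 2008 is a Monday and not a day on which the insurer's offices are closed, so no extension applies.
The deadline is June 9, 2008; the filing on June 2, 2008 is on or before that date.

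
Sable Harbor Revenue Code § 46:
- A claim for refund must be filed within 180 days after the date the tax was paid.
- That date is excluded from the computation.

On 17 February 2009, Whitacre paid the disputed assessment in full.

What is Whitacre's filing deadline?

August 16, 2009

180 days after 17 February 2009 is August 16, 2009.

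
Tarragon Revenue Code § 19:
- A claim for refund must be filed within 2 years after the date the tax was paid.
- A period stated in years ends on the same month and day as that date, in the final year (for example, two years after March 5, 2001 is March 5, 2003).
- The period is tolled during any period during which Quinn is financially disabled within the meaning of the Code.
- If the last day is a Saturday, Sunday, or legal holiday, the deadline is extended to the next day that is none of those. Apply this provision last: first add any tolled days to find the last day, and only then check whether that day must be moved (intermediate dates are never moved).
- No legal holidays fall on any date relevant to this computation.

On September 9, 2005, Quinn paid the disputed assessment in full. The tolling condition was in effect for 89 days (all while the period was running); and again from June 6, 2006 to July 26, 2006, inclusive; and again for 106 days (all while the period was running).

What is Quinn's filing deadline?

May 12, 2008

2 years after September 9, 2005 is September 9, 2007.
Tolling adds 89 days: September 9, 2007 + 89 days = December 7, 2007.
From June 6, 2006 through July 26, 2006 inclusive is 51 days; tolling adds 51 days: December 7, 2007 + 51 days = January 27, 2008.
Tolling adds 106 days: January 27, 2008 + 106 days = May 12, 2008.
May 12, 2008 is a Monday and not a legal holiday, so no extension applies.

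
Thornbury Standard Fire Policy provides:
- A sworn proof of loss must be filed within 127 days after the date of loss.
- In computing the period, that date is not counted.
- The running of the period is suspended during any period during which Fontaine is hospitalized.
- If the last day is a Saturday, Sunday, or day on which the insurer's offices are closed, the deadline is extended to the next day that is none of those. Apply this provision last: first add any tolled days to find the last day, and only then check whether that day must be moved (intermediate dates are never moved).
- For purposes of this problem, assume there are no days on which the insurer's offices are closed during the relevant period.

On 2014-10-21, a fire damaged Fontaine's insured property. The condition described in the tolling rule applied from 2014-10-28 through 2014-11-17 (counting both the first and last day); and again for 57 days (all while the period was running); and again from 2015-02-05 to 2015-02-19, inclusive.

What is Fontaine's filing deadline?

127 days after 2014-10-21 is February 25, 2015.
From October 28, 2014 through November 17, 2014 inclusive is 21 days; tolling adds 21 days: February 25, 2015 + 21 days = March 18, 2015.
Tolling adds 57 days: March 18, 2015 + 57 days = May 14, 2015.
From February 5, 2015 through February 19, 2015 inclusive is 15 days; tolling adds 15 days: May 14, 2015 + 15 days = May 29, 2015.
May 29, 2015 is a Friday and not a day on which the insurer's offices are closed, so no extension applies.

May 29, 2015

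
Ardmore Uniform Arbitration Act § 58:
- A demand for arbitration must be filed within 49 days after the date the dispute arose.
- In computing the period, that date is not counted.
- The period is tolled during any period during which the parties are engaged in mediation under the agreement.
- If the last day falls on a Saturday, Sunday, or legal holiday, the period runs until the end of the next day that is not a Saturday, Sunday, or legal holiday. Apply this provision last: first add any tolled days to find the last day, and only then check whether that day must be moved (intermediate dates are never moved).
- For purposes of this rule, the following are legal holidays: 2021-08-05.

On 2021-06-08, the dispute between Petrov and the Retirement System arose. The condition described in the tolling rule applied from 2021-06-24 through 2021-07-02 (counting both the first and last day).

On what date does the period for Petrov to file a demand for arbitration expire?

August 6, 2021

49 days after 2021-06-08 is July 27, 2021.
From June 24, 2021 through July 2, 2021 inclusive is 9 days; tolling adds 9 days: July 27, 2021 + 9 days = August 5, 2021.
August 5, 2021 is a listed holiday. The next qualifying day is August 6, 2021.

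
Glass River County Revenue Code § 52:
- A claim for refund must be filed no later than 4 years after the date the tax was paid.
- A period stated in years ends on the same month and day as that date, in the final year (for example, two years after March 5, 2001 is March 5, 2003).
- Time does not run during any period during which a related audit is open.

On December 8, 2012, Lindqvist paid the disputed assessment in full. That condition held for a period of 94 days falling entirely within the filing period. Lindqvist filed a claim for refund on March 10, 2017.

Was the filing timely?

Yes

4 years after December 8, 2012 is December 8, 2016.
Tolling adds 94 days: December 8, 2016 + 94 days = March 12, 2017.
The deadline is March 12, 2017; the filing on March 10, 2017 is on or before that date.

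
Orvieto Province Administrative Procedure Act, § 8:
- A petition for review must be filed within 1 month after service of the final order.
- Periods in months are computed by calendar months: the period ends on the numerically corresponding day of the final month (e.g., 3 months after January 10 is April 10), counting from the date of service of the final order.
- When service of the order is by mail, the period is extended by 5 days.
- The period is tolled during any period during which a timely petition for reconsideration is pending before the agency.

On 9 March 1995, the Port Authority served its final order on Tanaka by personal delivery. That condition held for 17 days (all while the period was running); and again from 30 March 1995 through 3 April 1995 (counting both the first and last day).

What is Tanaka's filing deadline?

May 1, 1995

1 month after 9 March 1995 is April 9, 1995.
Service was not by mail, so no mail extension applies.
Tolling adds 17 days: April 9, 1995 + 17 days = April 26, 1995.
From March 30, 1995 through April 3, 1995 inclusive is 5 days; tolling adds 5 days: April 26, 1995 + 5 days = May 1, 1995.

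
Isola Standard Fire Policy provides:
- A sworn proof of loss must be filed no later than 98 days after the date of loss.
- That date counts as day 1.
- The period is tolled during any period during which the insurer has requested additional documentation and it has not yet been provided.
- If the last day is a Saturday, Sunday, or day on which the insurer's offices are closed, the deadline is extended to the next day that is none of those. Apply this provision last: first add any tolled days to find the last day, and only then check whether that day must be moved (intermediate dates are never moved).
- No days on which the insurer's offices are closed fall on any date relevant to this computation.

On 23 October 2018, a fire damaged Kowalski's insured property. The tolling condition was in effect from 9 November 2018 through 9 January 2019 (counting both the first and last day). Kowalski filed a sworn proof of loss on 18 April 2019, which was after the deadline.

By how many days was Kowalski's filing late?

17 days

Counting 23 October 2018 as day 1, day 98 is January 28, 2019.
From November 9, 2018 through January 9, 2019 inclusive is 62 days; tolling adds 62 days: January 28, 2019 + 62 days = March 31, 2019.
March 31, 2019 is Sunday. The next qualifying day is April 1, 2019.
The deadline is April 1, 2019; from April 1, 2019 to April 18, 2019 is 17 days.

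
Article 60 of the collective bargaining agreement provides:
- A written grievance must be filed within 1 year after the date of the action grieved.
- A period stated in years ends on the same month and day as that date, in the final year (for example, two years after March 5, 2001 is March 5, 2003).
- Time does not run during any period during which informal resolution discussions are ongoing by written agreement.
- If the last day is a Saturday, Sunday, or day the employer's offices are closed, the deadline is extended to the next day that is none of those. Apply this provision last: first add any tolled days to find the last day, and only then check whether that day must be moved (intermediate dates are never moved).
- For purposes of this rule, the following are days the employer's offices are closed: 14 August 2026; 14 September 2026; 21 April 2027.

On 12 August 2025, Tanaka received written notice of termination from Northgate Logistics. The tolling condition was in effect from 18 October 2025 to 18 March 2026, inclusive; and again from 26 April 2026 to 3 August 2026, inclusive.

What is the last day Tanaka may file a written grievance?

April 22, 2027

1 year after 12 August 2025 is August 12, 2026.
From October 18, 2025 through March 18, 2026 inclusive is 152 days; tolling adds 152 days: August 12, 2026 + 152 days = January 11, 2027.
From April 26, 2026 through August 3, 2026 inclusive is 100 days; tolling adds 100 days: January 11, 2027 + 100 days = April 21, 2027.
April 21, 2027 is a listed holiday. The next qualifying day is April 22, 2027.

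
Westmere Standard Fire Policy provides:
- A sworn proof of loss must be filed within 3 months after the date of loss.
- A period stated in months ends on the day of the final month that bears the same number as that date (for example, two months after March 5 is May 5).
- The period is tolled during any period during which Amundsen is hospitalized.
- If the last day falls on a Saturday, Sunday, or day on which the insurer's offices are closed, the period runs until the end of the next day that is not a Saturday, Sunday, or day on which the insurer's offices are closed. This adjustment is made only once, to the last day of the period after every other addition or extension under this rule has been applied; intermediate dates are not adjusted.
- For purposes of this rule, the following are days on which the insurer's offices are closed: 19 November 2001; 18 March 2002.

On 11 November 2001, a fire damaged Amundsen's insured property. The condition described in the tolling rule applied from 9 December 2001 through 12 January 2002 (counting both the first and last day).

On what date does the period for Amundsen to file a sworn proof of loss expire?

March 19, 2002

3 months after 11 November 2001 is February 11, 2002.
From December 9, 2001 through January 12, 2002 inclusive is 35 days; tolling adds 35 days: February 11, 2002 + 35 days = March 18, 2002.
March 18, 2002 is a listed holiday. The next qualifying day is March 19, 2002.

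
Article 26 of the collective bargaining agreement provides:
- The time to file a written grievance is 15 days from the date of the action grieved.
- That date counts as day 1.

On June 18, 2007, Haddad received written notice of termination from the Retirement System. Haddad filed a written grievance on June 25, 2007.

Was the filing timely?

Counting June 18, 2007 as day 1, day 15 is July 2, 2007.
The deadline is July 2, 2007; the filing on June 25, 2007 is on or before that date.

Yes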